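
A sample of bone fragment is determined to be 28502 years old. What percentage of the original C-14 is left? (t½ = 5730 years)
N/N₀ = (1/2)^(t/t½) = 0.03181 = 3.18%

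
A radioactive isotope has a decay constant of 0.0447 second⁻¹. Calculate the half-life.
t½ = ln(2)/λ = 15.51 seconds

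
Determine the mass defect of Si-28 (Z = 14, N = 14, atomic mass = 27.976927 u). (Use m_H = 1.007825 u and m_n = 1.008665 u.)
Δm = Z·m_H + N·m_n − M = 0.2539 u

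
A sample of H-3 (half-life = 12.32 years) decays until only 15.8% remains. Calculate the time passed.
t = t½ × log₂(N₀/N) = 32.8 years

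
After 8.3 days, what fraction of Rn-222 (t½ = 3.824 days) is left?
N/N₀ = (1/2)^(t/t½) = 0.2221 = 22.2%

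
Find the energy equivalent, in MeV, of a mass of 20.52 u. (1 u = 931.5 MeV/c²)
E = mc² = 19110 MeV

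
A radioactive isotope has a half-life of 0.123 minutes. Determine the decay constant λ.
λ = ln(2)/t½ = 5.635 minute⁻¹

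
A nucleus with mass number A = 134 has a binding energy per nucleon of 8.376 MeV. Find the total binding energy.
B.E. = 8.376 × 134 = 1122 MeV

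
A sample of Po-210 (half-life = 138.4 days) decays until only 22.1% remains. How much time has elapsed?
t = t½ × log₂(N₀/N) = 301.4 days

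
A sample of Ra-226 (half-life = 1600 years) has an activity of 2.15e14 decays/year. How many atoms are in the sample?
N = A/λ = 4.963e17 atoms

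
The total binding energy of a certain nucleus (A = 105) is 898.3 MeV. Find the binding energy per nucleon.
B.E./A = 898.3/105 = 8.555 MeV/nucleon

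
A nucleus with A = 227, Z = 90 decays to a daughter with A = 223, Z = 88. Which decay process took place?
ΔA = -4, ΔZ = -2 ⇒ alpha decay (α)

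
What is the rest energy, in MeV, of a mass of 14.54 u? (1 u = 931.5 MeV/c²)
E = mc² = 13540 MeV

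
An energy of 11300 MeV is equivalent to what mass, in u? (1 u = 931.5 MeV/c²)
m = E/c² = 12.13 u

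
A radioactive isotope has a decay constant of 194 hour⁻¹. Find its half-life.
t½ = ln(2)/λ = 0.003573 hours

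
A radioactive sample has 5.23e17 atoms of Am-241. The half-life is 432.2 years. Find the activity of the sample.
A = λN = 8.388e14 decays/year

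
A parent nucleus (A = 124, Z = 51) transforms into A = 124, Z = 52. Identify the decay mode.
ΔA = 0, ΔZ = +1 ⇒ beta-minus decay (β⁻)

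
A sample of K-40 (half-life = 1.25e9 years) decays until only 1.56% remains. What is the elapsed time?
t = t½ × log₂(N₀/N) = 7.503e9 years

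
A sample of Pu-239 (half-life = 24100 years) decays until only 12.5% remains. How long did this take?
t = t½ × log₂(N₀/N) = 72300 years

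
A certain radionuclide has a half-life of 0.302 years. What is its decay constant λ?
λ = ln(2)/t½ = 2.295 year⁻¹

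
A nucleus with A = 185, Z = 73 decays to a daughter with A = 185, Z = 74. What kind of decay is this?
ΔA = 0, ΔZ = +1 ⇒ beta-minus decay (β⁻)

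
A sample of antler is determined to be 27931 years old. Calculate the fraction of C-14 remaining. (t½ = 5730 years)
N/N₀ = (1/2)^(t/t½) = 0.03409 = 3.41%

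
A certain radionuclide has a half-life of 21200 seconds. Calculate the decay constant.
λ = ln(2)/t½ = 3.27e-5 second⁻¹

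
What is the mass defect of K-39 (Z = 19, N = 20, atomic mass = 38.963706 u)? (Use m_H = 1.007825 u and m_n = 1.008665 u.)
Δm = Z·m_H + N·m_n − M = 0.3583 u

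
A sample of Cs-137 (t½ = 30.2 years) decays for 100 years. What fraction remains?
N/N₀ = (1/2)^(t/t½) = 0.1007 = 10.1%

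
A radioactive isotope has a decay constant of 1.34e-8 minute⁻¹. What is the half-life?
t½ = ln(2)/λ = 5.173e7 minutes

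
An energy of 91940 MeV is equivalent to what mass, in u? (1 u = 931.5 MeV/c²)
m = E/c² = 98.7 u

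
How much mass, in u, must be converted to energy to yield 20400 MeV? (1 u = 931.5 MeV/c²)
m = E/c² = 21.9 u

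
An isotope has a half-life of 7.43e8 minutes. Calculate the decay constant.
λ = ln(2)/t½ = 9.329e-10 minute⁻¹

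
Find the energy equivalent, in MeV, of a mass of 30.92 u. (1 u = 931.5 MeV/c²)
E = mc² = 28800 MeV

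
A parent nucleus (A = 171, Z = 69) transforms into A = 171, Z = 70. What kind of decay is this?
ΔA = 0, ΔZ = +1 ⇒ beta-minus decay (β⁻)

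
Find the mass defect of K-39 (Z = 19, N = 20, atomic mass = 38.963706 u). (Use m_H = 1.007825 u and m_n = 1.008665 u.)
Δm = Z·m_H + N·m_n − M = 0.3583 u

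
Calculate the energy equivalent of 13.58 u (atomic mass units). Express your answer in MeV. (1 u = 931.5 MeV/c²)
E = mc² = 12650 MeV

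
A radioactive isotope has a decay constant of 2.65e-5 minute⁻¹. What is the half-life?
t½ = ln(2)/λ = 26160 minutes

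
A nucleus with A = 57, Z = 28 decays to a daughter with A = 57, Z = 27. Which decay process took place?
ΔA = 0, ΔZ = -1 ⇒ beta-plus decay (β⁺) or electron capture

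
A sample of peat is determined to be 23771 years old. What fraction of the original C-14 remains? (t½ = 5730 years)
N/N₀ = (1/2)^(t/t½) = 0.05639 = 5.64%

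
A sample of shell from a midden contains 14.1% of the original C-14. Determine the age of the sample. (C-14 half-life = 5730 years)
Age = t½ × log₂(1/ratio) = 16190 years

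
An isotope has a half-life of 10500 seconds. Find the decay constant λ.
λ = ln(2)/t½ = 6.601e-5 second⁻¹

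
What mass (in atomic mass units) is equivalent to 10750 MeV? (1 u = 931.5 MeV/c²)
m = E/c² = 11.54 u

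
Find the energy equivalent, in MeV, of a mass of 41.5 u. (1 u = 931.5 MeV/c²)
E = mc² = 38660 MeV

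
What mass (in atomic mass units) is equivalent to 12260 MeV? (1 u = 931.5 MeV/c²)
m = E/c² = 13.16 u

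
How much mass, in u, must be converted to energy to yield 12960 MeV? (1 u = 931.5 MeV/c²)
m = E/c² = 13.91 u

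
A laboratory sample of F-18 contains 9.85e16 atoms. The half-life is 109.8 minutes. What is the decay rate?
A = λN = 6.218e14 decays/minute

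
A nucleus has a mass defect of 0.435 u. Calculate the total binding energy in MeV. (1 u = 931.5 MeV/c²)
B.E. = Δm × 931.5 = 405.2 MeV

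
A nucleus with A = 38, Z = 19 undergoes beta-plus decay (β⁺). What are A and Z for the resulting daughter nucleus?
Daughter: A = 38, Z = 18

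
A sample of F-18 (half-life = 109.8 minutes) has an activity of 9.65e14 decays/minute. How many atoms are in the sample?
N = A/λ = 1.529e17 atoms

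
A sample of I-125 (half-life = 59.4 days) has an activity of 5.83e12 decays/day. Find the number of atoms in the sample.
N = A/λ = 4.996e14 atoms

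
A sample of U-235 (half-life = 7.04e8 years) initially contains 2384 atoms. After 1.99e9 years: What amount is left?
N = N₀(1/2)^(t/t½) = 336 atoms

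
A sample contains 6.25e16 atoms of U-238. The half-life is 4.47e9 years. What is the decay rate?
A = λN = 9.692e6 decays/year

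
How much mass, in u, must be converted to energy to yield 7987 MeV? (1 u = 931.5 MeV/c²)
m = E/c² = 8.574 u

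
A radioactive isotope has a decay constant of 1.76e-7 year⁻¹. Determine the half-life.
t½ = ln(2)/λ = 3.938e6 years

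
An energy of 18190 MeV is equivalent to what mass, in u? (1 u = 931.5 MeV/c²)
m = E/c² = 19.53 u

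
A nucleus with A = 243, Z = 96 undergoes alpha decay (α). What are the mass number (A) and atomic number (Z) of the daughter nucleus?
Daughter: A = 239, Z = 94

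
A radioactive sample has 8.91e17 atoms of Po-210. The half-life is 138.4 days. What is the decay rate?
A = λN = 4.462e15 decays/day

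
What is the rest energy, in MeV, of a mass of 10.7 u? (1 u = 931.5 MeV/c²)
E = mc² = 9967 MeV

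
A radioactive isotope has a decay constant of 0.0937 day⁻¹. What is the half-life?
t½ = ln(2)/λ = 7.398 days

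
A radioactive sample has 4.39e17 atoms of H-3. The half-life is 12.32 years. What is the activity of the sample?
A = λN = 2.47e16 decays/year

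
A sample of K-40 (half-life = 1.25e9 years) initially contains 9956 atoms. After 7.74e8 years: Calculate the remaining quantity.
N = N₀(1/2)^(t/t½) = 6482 atoms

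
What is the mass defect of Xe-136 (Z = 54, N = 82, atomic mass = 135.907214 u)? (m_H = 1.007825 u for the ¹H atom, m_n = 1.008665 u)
Δm = Z·m_H + N·m_n − M = 1.226 u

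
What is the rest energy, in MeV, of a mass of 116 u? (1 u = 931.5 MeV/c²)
E = mc² = 1.081e5 MeV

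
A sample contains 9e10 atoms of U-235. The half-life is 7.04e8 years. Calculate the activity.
A = λN = 88.61 decays/year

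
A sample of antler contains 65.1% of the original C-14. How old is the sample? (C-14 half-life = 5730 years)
Age = t½ × log₂(1/ratio) = 3548 years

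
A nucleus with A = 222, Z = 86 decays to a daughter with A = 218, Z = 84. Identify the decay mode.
ΔA = -4, ΔZ = -2 ⇒ alpha decay (α)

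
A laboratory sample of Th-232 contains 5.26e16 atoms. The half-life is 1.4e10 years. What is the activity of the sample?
A = λN = 2.604e6 decays/year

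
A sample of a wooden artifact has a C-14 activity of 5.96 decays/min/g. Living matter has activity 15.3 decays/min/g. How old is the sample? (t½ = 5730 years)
Age = t½ × log₂(A₀/A) = 7794 years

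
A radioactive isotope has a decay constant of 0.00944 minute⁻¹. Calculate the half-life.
t½ = ln(2)/λ = 73.43 minutes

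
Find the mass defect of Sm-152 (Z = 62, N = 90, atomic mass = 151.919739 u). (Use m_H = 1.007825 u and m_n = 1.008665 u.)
Δm = Z·m_H + N·m_n − M = 1.345 u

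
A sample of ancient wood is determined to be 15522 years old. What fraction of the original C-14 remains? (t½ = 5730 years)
N/N₀ = (1/2)^(t/t½) = 0.1529 = 15.3%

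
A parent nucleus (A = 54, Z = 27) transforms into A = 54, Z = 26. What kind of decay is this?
ΔA = 0, ΔZ = -1 ⇒ beta-plus decay (β⁺) or electron capture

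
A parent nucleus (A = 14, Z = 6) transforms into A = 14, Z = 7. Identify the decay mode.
ΔA = 0, ΔZ = +1 ⇒ beta-minus decay (β⁻)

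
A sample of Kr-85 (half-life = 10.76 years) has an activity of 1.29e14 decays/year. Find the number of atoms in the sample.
N = A/λ = 2.003e15 atoms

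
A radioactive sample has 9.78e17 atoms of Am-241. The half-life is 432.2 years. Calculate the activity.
A = λN = 1.568e15 decays/year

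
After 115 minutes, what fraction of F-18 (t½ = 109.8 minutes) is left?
N/N₀ = (1/2)^(t/t½) = 0.4839 = 48.4%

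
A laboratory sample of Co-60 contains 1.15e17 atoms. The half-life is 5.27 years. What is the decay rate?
A = λN = 1.513e16 decays/year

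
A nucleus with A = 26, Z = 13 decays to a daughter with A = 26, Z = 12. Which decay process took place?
ΔA = 0, ΔZ = -1 ⇒ beta-plus decay (β⁺) or electron capture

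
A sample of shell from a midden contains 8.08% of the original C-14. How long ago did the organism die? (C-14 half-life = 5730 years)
Age = t½ × log₂(1/ratio) = 20800 years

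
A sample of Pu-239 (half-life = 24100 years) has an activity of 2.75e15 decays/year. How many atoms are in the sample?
N = A/λ = 9.561e19 atoms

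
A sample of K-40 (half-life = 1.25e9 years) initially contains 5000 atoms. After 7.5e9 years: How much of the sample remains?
N = N₀(1/2)^(t/t½) = 78.12 atoms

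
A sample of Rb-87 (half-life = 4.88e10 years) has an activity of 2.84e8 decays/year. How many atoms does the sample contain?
N = A/λ = 1.999e19 atoms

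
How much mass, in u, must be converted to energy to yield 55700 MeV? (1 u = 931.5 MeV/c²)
m = E/c² = 59.8 u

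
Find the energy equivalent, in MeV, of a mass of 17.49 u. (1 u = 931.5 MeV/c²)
E = mc² = 16290 MeV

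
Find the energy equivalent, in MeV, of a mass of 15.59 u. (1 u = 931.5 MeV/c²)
E = mc² = 14520 MeV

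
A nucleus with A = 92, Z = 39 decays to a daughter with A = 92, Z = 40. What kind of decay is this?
ΔA = 0, ΔZ = +1 ⇒ beta-minus decay (β⁻)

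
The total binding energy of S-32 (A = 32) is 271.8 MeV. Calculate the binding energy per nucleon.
B.E./A = 271.8/32 = 8.494 MeV/nucleon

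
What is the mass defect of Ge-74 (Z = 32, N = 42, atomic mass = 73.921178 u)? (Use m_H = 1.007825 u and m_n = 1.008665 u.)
Δm = Z·m_H + N·m_n − M = 0.6932 u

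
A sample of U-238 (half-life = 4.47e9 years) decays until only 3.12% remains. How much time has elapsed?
t = t½ × log₂(N₀/N) = 2.236e10 years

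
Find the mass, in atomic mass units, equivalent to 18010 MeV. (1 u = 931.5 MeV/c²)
m = E/c² = 19.33 u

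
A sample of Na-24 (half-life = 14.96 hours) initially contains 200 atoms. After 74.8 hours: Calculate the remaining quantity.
N = N₀(1/2)^(t/t½) = 6.25 atoms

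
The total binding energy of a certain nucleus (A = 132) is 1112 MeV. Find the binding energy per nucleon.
B.E./A = 1112/132 = 8.424 MeV/nucleon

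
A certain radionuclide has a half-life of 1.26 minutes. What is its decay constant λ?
λ = ln(2)/t½ = 0.5501 minute⁻¹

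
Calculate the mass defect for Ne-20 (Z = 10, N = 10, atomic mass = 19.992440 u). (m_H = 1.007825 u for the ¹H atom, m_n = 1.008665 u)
Δm = Z·m_H + N·m_n − M = 0.1725 u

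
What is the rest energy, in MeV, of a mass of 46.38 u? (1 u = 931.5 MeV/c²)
E = mc² = 43200 MeV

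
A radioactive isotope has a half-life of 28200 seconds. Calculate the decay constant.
λ = ln(2)/t½ = 2.458e-5 second⁻¹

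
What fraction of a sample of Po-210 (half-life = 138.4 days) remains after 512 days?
N/N₀ = (1/2)^(t/t½) = 0.07698 = 7.7%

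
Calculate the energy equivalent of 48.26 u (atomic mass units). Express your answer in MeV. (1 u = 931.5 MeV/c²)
E = mc² = 44950 MeV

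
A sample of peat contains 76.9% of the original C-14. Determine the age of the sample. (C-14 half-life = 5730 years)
Age = t½ × log₂(1/ratio) = 2171 years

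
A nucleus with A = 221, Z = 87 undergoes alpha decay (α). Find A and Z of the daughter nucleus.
Daughter: A = 217, Z = 85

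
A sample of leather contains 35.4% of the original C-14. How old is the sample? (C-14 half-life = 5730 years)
Age = t½ × log₂(1/ratio) = 8585 years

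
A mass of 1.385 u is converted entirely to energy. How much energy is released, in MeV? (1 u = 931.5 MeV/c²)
E = mc² = 1290 MeV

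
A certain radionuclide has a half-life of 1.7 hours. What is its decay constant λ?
λ = ln(2)/t½ = 0.4077 hour⁻¹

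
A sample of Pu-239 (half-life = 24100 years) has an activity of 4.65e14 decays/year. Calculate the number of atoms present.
N = A/λ = 1.617e19 atoms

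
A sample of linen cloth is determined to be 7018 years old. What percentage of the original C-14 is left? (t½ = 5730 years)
N/N₀ = (1/2)^(t/t½) = 0.4279 = 42.8%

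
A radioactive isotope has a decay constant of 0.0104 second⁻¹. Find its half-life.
t½ = ln(2)/λ = 66.65 seconds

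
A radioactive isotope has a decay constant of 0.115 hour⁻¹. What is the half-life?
t½ = ln(2)/λ = 6.027 hours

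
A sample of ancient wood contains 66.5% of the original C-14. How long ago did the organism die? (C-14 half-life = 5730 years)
Age = t½ × log₂(1/ratio) = 3373 years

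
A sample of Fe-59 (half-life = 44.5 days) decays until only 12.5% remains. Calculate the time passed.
t = t½ × log₂(N₀/N) = 133.5 days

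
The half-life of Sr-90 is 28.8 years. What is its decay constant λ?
λ = ln(2)/t½ = 0.02407 year⁻¹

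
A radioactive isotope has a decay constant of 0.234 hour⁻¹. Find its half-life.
t½ = ln(2)/λ = 2.962 hours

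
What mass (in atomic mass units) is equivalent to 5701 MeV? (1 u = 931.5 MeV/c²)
m = E/c² = 6.12 u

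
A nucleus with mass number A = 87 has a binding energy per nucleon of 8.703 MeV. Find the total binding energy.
B.E. = 8.703 × 87 = 757.2 MeV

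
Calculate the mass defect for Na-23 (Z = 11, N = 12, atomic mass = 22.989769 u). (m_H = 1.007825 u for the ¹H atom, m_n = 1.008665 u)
Δm = Z·m_H + N·m_n − M = 0.2003 u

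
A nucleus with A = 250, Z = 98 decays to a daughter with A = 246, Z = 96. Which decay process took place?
ΔA = -4, ΔZ = -2 ⇒ alpha decay (α)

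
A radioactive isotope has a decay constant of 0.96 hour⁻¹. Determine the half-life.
t½ = ln(2)/λ = 0.722 hours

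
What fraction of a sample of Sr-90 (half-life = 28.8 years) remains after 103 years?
N/N₀ = (1/2)^(t/t½) = 0.08383 = 8.38%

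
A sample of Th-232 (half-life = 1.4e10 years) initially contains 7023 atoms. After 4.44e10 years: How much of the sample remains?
N = N₀(1/2)^(t/t½) = 779.5 atoms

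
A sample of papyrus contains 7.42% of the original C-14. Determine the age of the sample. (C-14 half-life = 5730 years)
Age = t½ × log₂(1/ratio) = 21500 years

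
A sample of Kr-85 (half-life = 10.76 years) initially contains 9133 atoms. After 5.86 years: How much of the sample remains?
N = N₀(1/2)^(t/t½) = 6261 atoms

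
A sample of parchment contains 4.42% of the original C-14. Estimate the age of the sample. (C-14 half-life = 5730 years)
Age = t½ × log₂(1/ratio) = 25780 years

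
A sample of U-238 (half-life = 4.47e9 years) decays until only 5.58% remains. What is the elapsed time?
t = t½ × log₂(N₀/N) = 1.861e10 years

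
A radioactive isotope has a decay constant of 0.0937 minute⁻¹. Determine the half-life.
t½ = ln(2)/λ = 7.398 minutes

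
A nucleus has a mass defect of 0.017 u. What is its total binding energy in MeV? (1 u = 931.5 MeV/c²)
B.E. = Δm × 931.5 = 15.84 MeV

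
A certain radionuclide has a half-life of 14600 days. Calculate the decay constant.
λ = ln(2)/t½ = 4.748e-5 day⁻¹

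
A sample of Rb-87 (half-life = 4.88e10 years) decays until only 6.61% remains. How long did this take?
t = t½ × log₂(N₀/N) = 1.913e11 years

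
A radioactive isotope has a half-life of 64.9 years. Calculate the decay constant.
λ = ln(2)/t½ = 0.01068 year⁻¹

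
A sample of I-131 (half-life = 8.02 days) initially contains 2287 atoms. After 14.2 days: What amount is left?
N = N₀(1/2)^(t/t½) = 670.3 atoms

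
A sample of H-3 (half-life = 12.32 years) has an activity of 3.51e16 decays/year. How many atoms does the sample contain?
N = A/λ = 6.239e17 atoms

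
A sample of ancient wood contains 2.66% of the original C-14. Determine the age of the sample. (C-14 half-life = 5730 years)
Age = t½ × log₂(1/ratio) = 29980 years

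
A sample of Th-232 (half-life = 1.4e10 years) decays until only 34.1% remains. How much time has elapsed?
t = t½ × log₂(N₀/N) = 2.173e10 years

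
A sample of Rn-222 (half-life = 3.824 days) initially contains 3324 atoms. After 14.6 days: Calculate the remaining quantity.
N = N₀(1/2)^(t/t½) = 235.7 atoms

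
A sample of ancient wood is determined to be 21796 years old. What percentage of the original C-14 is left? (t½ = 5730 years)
N/N₀ = (1/2)^(t/t½) = 0.0716 = 7.16%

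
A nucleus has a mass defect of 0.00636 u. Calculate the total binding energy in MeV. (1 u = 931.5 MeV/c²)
B.E. = Δm × 931.5 = 5.924 MeV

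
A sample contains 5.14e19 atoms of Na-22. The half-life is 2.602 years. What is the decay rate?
A = λN = 1.369e19 decays/year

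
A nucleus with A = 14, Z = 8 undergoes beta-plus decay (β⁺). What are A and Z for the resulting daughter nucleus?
Daughter: A = 14, Z = 7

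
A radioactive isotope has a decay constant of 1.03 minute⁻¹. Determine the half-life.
t½ = ln(2)/λ = 0.673 minutes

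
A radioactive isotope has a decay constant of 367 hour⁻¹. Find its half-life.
t½ = ln(2)/λ = 0.001889 hours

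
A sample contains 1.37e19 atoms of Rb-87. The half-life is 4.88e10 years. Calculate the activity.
A = λN = 1.946e8 decays/year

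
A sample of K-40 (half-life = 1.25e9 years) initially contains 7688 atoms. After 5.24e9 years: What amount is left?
N = N₀(1/2)^(t/t½) = 420.6 atoms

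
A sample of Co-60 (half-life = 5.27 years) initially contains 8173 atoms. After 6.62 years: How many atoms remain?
N = N₀(1/2)^(t/t½) = 3422 atoms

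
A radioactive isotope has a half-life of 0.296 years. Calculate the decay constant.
λ = ln(2)/t½ = 2.342 year⁻¹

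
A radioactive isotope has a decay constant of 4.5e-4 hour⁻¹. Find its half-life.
t½ = ln(2)/λ = 1540 hours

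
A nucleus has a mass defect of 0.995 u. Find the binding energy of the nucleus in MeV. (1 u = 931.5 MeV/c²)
B.E. = Δm × 931.5 = 926.8 MeV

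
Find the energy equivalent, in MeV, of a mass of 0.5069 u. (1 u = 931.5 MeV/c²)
E = mc² = 472.2 MeV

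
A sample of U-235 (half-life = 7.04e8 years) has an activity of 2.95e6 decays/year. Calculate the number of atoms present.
N = A/λ = 2.996e15 atoms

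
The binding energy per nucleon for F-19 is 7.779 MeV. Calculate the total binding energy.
B.E. = 7.779 × 19 = 147.8 MeV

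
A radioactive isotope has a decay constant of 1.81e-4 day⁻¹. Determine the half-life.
t½ = ln(2)/λ = 3830 days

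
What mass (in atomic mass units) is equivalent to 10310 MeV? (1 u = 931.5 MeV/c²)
m = E/c² = 11.07 u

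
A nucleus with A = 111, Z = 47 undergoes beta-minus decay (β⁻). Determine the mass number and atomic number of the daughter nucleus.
Daughter: A = 111, Z = 48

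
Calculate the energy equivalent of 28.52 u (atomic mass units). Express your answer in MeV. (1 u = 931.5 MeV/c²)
E = mc² = 26570 MeV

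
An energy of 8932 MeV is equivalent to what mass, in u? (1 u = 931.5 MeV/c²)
m = E/c² = 9.589 u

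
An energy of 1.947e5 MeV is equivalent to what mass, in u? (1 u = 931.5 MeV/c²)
m = E/c² = 209 u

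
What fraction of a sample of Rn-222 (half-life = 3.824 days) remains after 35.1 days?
N/N₀ = (1/2)^(t/t½) = 0.001725 = 0.173%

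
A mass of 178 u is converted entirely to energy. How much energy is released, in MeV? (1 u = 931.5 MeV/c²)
E = mc² = 1.658e5 MeV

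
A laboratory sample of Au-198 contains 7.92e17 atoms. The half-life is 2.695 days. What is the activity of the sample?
A = λN = 2.037e17 decays/day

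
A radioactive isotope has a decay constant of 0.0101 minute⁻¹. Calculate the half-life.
t½ = ln(2)/λ = 68.63 minutes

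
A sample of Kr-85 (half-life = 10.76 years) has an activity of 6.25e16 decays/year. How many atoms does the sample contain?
N = A/λ = 9.702e17 atoms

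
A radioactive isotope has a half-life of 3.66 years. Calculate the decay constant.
λ = ln(2)/t½ = 0.1894 year⁻¹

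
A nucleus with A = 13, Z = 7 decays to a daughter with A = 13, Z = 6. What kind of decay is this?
ΔA = 0, ΔZ = -1 ⇒ beta-plus decay (β⁺) or electron capture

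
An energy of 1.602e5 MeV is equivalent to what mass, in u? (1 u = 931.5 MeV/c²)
m = E/c² = 172 u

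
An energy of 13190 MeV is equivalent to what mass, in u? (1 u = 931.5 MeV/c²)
m = E/c² = 14.16 u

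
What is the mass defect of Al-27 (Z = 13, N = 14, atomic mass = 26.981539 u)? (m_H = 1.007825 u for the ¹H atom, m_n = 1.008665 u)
Δm = Z·m_H + N·m_n − M = 0.2415 u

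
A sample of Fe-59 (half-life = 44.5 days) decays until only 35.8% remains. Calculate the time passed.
t = t½ × log₂(N₀/N) = 65.95 days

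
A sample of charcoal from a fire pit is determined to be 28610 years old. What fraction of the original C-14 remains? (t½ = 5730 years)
N/N₀ = (1/2)^(t/t½) = 0.0314 = 3.14%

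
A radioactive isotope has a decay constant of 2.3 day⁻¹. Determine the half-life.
t½ = ln(2)/λ = 0.3014 days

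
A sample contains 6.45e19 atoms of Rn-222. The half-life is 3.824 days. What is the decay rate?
A = λN = 1.169e19 decays/day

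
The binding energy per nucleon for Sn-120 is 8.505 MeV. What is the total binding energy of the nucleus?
B.E. = 8.505 × 120 = 1021 MeV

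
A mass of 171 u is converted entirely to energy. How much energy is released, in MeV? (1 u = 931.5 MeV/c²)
E = mc² = 1.593e5 MeV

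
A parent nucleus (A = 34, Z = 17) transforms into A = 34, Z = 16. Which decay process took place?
ΔA = 0, ΔZ = -1 ⇒ beta-plus decay (β⁺) or electron capture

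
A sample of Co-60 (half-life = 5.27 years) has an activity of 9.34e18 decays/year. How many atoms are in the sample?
N = A/λ = 7.101e19 atoms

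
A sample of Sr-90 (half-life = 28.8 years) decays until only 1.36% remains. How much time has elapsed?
t = t½ × log₂(N₀/N) = 178.6 years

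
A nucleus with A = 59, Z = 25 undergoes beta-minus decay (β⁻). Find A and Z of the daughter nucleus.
Daughter: A = 59, Z = 26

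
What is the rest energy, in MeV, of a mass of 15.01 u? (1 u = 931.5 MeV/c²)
E = mc² = 13980 MeV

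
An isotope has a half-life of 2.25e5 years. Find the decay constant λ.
λ = ln(2)/t½ = 3.081e-6 year⁻¹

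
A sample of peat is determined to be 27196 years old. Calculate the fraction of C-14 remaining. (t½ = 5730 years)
N/N₀ = (1/2)^(t/t½) = 0.03726 = 3.73%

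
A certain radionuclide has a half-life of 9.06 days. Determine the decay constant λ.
λ = ln(2)/t½ = 0.07651 day⁻¹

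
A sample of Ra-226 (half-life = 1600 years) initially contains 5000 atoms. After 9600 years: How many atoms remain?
N = N₀(1/2)^(t/t½) = 78.12 atoms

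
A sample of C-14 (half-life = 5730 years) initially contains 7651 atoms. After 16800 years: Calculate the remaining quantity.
N = N₀(1/2)^(t/t½) = 1003 atoms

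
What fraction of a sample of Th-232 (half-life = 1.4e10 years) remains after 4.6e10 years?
N/N₀ = (1/2)^(t/t½) = 0.1025 = 10.3%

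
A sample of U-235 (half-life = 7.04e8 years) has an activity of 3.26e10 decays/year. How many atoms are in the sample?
N = A/λ = 3.311e19 atoms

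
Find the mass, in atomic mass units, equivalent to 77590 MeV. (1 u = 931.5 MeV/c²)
m = E/c² = 83.3 u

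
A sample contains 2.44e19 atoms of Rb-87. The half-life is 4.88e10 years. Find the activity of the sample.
A = λN = 3.466e8 decays/year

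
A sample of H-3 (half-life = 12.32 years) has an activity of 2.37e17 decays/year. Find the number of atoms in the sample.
N = A/λ = 4.212e18 atoms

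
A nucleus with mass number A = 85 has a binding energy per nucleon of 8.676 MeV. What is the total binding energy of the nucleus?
B.E. = 8.676 × 85 = 737.5 MeV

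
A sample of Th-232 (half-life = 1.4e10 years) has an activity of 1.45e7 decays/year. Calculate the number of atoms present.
N = A/λ = 2.929e17 atoms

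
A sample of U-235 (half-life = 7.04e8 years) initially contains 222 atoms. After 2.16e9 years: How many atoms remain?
N = N₀(1/2)^(t/t½) = 26.47 atoms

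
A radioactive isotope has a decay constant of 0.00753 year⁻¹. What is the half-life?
t½ = ln(2)/λ = 92.05 years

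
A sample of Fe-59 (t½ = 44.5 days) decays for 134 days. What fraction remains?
N/N₀ = (1/2)^(t/t½) = 0.124 = 12.4%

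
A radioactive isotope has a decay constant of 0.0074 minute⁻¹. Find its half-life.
t½ = ln(2)/λ = 93.67 minutes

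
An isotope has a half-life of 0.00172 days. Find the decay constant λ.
λ = ln(2)/t½ = 403 day⁻¹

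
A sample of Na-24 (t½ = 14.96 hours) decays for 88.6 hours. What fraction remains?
N/N₀ = (1/2)^(t/t½) = 0.01649 = 1.65%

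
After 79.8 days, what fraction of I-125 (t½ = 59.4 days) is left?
N/N₀ = (1/2)^(t/t½) = 0.3941 = 39.4%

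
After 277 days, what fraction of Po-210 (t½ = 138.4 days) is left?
N/N₀ = (1/2)^(t/t½) = 0.2497 = 25%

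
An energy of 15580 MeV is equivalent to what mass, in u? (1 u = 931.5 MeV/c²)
m = E/c² = 16.73 u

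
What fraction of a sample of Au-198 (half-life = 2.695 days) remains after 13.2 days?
N/N₀ = (1/2)^(t/t½) = 0.03354 = 3.35%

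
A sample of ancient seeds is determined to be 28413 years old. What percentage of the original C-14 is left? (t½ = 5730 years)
N/N₀ = (1/2)^(t/t½) = 0.03216 = 3.22%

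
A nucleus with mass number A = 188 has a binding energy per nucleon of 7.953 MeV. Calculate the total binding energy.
B.E. = 7.953 × 188 = 1495 MeV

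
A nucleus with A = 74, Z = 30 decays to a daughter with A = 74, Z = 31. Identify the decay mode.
ΔA = 0, ΔZ = +1 ⇒ beta-minus decay (β⁻)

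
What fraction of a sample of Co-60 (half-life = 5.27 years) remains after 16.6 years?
N/N₀ = (1/2)^(t/t½) = 0.1127 = 11.3%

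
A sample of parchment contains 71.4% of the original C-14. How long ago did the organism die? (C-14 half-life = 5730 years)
Age = t½ × log₂(1/ratio) = 2785 years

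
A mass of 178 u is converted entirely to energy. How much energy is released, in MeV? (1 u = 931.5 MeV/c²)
E = mc² = 1.658e5 MeV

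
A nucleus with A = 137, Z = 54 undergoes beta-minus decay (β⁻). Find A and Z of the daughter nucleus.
Daughter: A = 137, Z = 55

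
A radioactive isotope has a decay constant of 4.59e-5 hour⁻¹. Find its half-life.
t½ = ln(2)/λ = 15100 hours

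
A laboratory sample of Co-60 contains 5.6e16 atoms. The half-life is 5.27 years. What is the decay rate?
A = λN = 7.366e15 decays/year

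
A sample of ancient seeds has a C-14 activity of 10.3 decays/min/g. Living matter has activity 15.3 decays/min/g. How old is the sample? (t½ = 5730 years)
Age = t½ × log₂(A₀/A) = 3271 years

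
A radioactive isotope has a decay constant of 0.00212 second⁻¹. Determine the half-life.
t½ = ln(2)/λ = 327 seconds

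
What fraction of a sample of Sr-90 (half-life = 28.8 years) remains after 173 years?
N/N₀ = (1/2)^(t/t½) = 0.01555 = 1.55%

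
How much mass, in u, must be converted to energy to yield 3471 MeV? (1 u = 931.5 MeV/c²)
m = E/c² = 3.726 u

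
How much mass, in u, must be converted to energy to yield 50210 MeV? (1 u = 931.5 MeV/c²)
m = E/c² = 53.9 u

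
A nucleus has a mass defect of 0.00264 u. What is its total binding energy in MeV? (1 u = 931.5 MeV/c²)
B.E. = Δm × 931.5 = 2.459 MeV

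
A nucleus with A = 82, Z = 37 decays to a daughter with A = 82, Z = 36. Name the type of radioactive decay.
ΔA = 0, ΔZ = -1 ⇒ beta-plus decay (β⁺) or electron capture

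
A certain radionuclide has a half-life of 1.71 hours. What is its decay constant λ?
λ = ln(2)/t½ = 0.4053 hour⁻¹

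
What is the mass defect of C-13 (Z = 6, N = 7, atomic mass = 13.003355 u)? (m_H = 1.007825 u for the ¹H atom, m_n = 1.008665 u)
Δm = Z·m_H + N·m_n − M = 0.1043 u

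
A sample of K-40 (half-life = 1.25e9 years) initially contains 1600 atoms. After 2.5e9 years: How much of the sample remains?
N = N₀(1/2)^(t/t½) = 400 atoms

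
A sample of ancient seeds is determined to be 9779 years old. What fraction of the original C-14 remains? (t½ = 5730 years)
N/N₀ = (1/2)^(t/t½) = 0.3064 = 30.6%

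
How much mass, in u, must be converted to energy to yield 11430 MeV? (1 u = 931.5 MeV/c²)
m = E/c² = 12.27 u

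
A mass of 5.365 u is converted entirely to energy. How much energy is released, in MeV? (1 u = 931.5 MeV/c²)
E = mc² = 4997 MeV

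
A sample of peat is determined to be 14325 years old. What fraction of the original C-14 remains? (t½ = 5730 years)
N/N₀ = (1/2)^(t/t½) = 0.1768 = 17.7%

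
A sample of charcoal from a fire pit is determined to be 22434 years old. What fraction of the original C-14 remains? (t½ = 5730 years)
N/N₀ = (1/2)^(t/t½) = 0.06628 = 6.63%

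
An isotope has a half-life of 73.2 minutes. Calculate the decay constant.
λ = ln(2)/t½ = 0.009469 minute⁻¹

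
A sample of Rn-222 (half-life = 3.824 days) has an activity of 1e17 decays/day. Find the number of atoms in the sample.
N = A/λ = 5.517e17 atoms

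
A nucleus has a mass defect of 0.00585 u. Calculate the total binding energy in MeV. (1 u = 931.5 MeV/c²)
B.E. = Δm × 931.5 = 5.449 MeV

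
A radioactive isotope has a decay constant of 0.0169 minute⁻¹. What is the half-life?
t½ = ln(2)/λ = 41.01 minutes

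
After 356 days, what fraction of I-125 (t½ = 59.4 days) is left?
N/N₀ = (1/2)^(t/t½) = 0.0157 = 1.57%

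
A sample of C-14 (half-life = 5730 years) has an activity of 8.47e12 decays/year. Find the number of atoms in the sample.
N = A/λ = 7.002e16 atoms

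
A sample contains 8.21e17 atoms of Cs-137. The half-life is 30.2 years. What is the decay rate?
A = λN = 1.884e16 decays/year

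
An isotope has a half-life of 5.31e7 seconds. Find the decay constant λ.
λ = ln(2)/t½ = 1.305e-8 second⁻¹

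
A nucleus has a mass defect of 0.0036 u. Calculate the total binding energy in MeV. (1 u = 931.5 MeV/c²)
B.E. = Δm × 931.5 = 3.353 MeV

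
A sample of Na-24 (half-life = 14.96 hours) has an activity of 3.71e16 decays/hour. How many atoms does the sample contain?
N = A/λ = 8.007e17 atoms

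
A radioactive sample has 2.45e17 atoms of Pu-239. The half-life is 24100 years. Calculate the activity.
A = λN = 7.047e12 decays/year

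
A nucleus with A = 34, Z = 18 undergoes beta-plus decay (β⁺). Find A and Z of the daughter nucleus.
Daughter: A = 34, Z = 17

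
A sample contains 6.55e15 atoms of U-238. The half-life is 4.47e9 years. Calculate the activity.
A = λN = 1.016e6 decays/year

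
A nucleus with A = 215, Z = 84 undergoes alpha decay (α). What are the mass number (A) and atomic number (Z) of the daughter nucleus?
Daughter: A = 211, Z = 82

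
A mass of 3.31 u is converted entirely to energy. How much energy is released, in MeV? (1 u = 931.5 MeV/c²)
E = mc² = 3083 MeV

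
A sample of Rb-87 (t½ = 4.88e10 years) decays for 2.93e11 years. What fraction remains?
N/N₀ = (1/2)^(t/t½) = 0.01558 = 1.56%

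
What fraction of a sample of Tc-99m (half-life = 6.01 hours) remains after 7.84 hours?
N/N₀ = (1/2)^(t/t½) = 0.4049 = 40.5%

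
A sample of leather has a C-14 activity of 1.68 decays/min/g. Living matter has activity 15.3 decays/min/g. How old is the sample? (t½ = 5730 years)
Age = t½ × log₂(A₀/A) = 18260 years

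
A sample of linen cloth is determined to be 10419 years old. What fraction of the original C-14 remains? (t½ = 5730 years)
N/N₀ = (1/2)^(t/t½) = 0.2836 = 28.4%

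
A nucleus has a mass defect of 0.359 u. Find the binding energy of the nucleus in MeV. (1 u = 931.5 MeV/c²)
B.E. = Δm × 931.5 = 334.4 MeV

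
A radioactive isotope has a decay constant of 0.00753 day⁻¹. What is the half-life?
t½ = ln(2)/λ = 92.05 days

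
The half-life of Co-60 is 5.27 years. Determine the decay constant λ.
λ = ln(2)/t½ = 0.1315 year⁻¹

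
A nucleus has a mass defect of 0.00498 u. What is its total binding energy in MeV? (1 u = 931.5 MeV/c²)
B.E. = Δm × 931.5 = 4.639 MeV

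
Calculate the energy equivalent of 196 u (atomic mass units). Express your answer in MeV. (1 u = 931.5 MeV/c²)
E = mc² = 1.826e5 MeV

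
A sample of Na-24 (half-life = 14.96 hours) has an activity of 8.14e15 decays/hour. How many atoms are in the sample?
N = A/λ = 1.757e17 atoms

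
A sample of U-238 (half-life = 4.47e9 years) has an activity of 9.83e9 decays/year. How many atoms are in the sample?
N = A/λ = 6.339e19 atoms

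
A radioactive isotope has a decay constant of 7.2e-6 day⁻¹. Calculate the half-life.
t½ = ln(2)/λ = 96270 days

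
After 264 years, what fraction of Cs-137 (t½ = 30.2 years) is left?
N/N₀ = (1/2)^(t/t½) = 0.002336 = 0.234%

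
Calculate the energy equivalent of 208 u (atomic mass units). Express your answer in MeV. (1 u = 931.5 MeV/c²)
E = mc² = 1.938e5 MeV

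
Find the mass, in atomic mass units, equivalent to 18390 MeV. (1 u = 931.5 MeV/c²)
m = E/c² = 19.74 u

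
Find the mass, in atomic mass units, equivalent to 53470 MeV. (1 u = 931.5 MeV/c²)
m = E/c² = 57.4 u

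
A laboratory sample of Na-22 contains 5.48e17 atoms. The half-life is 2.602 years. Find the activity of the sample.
A = λN = 1.46e17 decays/year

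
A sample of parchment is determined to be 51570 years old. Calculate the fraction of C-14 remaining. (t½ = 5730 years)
N/N₀ = (1/2)^(t/t½) = 0.001953 = 0.195%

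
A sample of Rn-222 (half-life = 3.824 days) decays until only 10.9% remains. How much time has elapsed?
t = t½ × log₂(N₀/N) = 12.23 days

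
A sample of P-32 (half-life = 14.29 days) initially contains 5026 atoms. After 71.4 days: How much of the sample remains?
N = N₀(1/2)^(t/t½) = 157.4 atoms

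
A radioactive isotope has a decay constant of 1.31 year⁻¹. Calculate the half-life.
t½ = ln(2)/λ = 0.5291 years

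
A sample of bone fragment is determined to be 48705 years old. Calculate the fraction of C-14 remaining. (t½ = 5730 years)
N/N₀ = (1/2)^(t/t½) = 0.002762 = 0.276%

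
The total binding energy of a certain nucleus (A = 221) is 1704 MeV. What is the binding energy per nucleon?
B.E./A = 1704/221 = 7.71 MeV/nucleon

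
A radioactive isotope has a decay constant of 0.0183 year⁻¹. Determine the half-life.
t½ = ln(2)/λ = 37.88 years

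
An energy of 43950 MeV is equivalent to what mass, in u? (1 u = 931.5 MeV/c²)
m = E/c² = 47.18 u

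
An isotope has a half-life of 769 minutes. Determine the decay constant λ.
λ = ln(2)/t½ = 9.014e-4 minute⁻¹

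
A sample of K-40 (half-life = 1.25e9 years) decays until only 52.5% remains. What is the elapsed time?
t = t½ × log₂(N₀/N) = 1.162e9 years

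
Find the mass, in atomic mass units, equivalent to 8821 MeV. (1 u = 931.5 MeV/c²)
m = E/c² = 9.47 u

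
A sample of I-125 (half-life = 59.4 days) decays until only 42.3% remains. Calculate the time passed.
t = t½ × log₂(N₀/N) = 73.73 days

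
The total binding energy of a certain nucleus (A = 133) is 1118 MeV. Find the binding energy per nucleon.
B.E./A = 1118/133 = 8.406 MeV/nucleon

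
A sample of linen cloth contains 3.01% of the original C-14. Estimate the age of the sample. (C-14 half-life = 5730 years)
Age = t½ × log₂(1/ratio) = 28960 years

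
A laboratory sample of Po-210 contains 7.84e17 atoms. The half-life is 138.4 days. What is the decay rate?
A = λN = 3.926e15 decays/day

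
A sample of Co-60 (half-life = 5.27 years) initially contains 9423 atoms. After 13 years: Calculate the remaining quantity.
N = N₀(1/2)^(t/t½) = 1705 atoms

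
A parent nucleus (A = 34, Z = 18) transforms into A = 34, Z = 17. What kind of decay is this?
ΔA = 0, ΔZ = -1 ⇒ beta-plus decay (β⁺) or electron capture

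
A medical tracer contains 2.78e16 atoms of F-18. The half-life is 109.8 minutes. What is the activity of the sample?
A = λN = 1.755e14 decays/minute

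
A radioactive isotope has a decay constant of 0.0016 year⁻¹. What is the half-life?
t½ = ln(2)/λ = 433.2 years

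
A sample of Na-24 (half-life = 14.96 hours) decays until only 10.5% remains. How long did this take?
t = t½ × log₂(N₀/N) = 48.64 hours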